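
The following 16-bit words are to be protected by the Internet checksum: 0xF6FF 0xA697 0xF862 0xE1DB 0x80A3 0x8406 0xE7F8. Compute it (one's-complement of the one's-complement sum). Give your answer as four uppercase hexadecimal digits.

One's-complement addition (fold any carry out of bit 15 back into bit 0):
  0xF6FF + 0xA697 = 0x19D96 → wrap carry → 0x9D97
  0x9D97 + 0xF862 = 0x195F9 → wrap carry → 0x95FA
  0x95FA + 0xE1DB = 0x177D5 → wrap carry → 0x77D6
  0x77D6 + 0x80A3 = 0x0F879
  0xF879 + 0x8406 = 0x17C7F → wrap carry → 0x7C80
  0x7C80 + 0xE7F8 = 0x16478 → wrap carry → 0x6479
One's-complement sum = 0x6479.
Checksum = ~0x6479 & 0xFFFF = 0x9B86.

9B86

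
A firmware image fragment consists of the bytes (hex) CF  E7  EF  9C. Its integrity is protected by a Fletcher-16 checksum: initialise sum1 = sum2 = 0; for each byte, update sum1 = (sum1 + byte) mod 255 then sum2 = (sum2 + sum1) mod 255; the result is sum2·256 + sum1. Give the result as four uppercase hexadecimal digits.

Running sums (mod 255):
  after byte 0 (CF): sum1=207, sum2=207
  after byte 1 (E7): sum1=183, sum2=135
  after byte 2 (EF): sum1=167, sum2=47
  after byte 3 (9C): sum1=68, sum2=115
Checksum = sum2·256 + sum1 = 115·256 + 68 = 29508 = 0x7344.

7344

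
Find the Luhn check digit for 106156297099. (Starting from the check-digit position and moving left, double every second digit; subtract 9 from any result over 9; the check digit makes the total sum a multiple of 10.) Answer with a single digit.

7

Partial digits right→left: 9 9 0 7 9 2 6 5 1 6 0 1
Double every second digit counting from the check-digit position (so the 1st, 3rd, 5th, ... of the partial from the right).
  doubled (with −9 where >9): 9 0 9 3 2 0 → sum 23
  kept as-is: 9 7 2 5 6 1 → sum 30
Total = 23 + 30 = 53.
Check digit = (10 − (53 mod 10)) mod 10 = 7.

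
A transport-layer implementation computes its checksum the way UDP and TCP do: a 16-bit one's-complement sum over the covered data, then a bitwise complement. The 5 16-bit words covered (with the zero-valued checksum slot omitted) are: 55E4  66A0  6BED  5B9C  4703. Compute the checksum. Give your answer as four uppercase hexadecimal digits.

34EE

One's-complement addition (fold any carry out of bit 15 back into bit 0):
  0x55E4 + 0x66A0 = 0x0BC84
  0xBC84 + 0x6BED = 0x12871 → wrap carry → 0x2872
  0x2872 + 0x5B9C = 0x0840E
  0x840E + 0x4703 = 0x0CB11
One's-complement sum = 0xCB11.
Checksum = ~0xCB11 & 0xFFFF = 0x34EE.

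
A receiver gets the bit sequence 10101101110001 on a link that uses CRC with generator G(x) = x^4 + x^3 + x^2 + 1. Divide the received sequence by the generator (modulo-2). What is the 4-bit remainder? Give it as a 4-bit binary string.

Modulo-2 division of 10101101110001 by 11101:
  pos 0: 10101 XOR 11101 = 01000
  pos 1: 10001 XOR 11101 = 01100
  pos 2: 11000 XOR 11101 = 00101
  pos 4: 10111 XOR 11101 = 01010
  pos 5: 10101 XOR 11101 = 01000
  pos 6: 10000 XOR 11101 = 01101
  pos 7: 11010 XOR 11101 = 00111
  pos 9: 11101 XOR 11101 = 00000
Remainder = 0000 (zero — the frame passes the CRC check).

0000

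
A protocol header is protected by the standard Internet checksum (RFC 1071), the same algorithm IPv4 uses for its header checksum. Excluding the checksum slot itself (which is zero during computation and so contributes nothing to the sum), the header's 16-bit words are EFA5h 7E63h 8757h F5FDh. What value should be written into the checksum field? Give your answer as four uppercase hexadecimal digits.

One's-complement addition (fold any carry out of bit 15 back into bit 0):
  0xEFA5 + 0x7E63 = 0x16E08 → wrap carry → 0x6E09
  0x6E09 + 0x8757 = 0x0F560
  0xF560 + 0xF5FD = 0x1EB5D → wrap carry → 0xEB5E
One's-complement sum = 0xEB5E.
Checksum = ~0xEB5E & 0xFFFF = 0x14A1.

14A1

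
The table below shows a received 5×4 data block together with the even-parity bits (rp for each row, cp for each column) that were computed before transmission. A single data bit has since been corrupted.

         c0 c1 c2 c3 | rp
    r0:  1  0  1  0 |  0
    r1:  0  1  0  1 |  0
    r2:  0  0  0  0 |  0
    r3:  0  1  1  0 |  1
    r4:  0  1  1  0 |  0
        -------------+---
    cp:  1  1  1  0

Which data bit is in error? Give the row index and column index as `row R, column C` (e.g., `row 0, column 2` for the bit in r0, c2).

Recompute each row's even parity and compare to rp:
  r0: data parity 0, sent rp 0 → ok
  r1: data parity 0, sent rp 0 → ok
  r2: data parity 0, sent rp 0 → ok
  r3: data parity 0, sent rp 1 → mismatch
  r4: data parity 0, sent rp 0 → ok
Recompute each column's even parity and compare to cp:
  c0: data parity 1, sent cp 1 → ok
  c1: data parity 1, sent cp 1 → ok
  c2: data parity 1, sent cp 1 → ok
  c3: data parity 1, sent cp 0 → mismatch
Exactly one row (r3) and one column (c3) fail → the flipped bit is at their intersection.

row 3, column 3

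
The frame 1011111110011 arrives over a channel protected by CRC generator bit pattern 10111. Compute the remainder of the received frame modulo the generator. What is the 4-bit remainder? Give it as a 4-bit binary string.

Modulo-2 division of 1011111110011 by 10111:
  pos 0: 10111 XOR 10111 = 00000
  pos 5: 11110 XOR 10111 = 01001
  pos 6: 10010 XOR 10111 = 00101
  pos 8: 10111 XOR 10111 = 00000
Remainder = 0000 (zero — the frame passes the CRC check).

0000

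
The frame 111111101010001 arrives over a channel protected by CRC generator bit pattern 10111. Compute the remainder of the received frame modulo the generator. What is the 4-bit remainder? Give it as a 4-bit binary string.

0000

Modulo-2 division of 111111101010001 by 10111:
  pos 0: 11111 XOR 10111 = 01000
  pos 1: 10001 XOR 10111 = 00110
  pos 3: 11010 XOR 10111 = 01101
  pos 4: 11011 XOR 10111 = 01100
  pos 5: 11000 XOR 10111 = 01111
  pos 6: 11111 XOR 10111 = 01000
  pos 7: 10000 XOR 10111 = 00111
  pos 9: 11100 XOR 10111 = 01011
  pos 10: 10111 XOR 10111 = 00000
Remainder = 0000 (zero — the frame passes the CRC check).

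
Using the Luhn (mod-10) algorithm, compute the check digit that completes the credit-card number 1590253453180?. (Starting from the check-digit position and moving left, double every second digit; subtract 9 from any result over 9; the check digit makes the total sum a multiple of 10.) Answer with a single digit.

1

Partial digits right→left: 0 8 1 3 5 4 3 5 2 0 9 5 1
Double every second digit counting from the check-digit position (so the 1st, 3rd, 5th, ... of the partial from the right).
  doubled (with −9 where >9): 0 2 1 6 4 9 2 → sum 24
  kept as-is: 8 3 4 5 0 5 → sum 25
Total = 24 + 25 = 49.
Check digit = (10 − (49 mod 10)) mod 10 = 1.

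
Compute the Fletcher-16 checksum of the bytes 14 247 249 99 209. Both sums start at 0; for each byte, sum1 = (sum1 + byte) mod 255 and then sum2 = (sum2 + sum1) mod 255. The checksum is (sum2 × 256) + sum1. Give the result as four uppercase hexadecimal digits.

AC35

Running sums (mod 255):
  after byte 0 (14): sum1=14, sum2=14
  after byte 1 (247): sum1=6, sum2=20
  after byte 2 (249): sum1=0, sum2=20
  after byte 3 (99): sum1=99, sum2=119
  after byte 4 (209): sum1=53, sum2=172
Checksum = sum2·256 + sum1 = 172·256 + 53 = 44085 = 0xAC35.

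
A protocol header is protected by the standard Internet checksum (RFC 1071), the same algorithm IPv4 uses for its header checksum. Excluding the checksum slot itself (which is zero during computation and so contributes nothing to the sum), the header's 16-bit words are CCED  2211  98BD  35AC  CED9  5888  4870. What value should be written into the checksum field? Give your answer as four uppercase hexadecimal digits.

One's-complement addition (fold any carry out of bit 15 back into bit 0):
  0xCCED + 0x2211 = 0x0EEFE
  0xEEFE + 0x98BD = 0x187BB → wrap carry → 0x87BC
  0x87BC + 0x35AC = 0x0BD68
  0xBD68 + 0xCED9 = 0x18C41 → wrap carry → 0x8C42
  0x8C42 + 0x5888 = 0x0E4CA
  0xE4CA + 0x4870 = 0x12D3A → wrap carry → 0x2D3B
One's-complement sum = 0x2D3B.
Checksum = ~0x2D3B & 0xFFFF = 0xD2C4.

D2C4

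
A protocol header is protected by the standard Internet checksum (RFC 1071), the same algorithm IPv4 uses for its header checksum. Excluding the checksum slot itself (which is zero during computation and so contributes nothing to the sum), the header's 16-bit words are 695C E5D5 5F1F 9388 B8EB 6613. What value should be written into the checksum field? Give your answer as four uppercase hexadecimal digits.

9F26

One's-complement addition (fold any carry out of bit 15 back into bit 0):
  0x695C + 0xE5D5 = 0x14F31 → wrap carry → 0x4F32
  0x4F32 + 0x5F1F = 0x0AE51
  0xAE51 + 0x9388 = 0x141D9 → wrap carry → 0x41DA
  0x41DA + 0xB8EB = 0x0FAC5
  0xFAC5 + 0x6613 = 0x160D8 → wrap carry → 0x60D9
One's-complement sum = 0x60D9.
Checksum = ~0x60D9 & 0xFFFF = 0x9F26.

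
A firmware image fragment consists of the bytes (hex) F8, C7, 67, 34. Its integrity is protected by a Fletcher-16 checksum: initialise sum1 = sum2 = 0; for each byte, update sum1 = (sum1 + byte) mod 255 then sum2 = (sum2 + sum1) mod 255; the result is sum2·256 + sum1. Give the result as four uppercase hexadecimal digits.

Running sums (mod 255):
  after byte 0 (F8): sum1=248, sum2=248
  after byte 1 (C7): sum1=192, sum2=185
  after byte 2 (67): sum1=40, sum2=225
  after byte 3 (34): sum1=92, sum2=62
Checksum = sum2·256 + sum1 = 62·256 + 92 = 15964 = 0x3E5C.

3E5C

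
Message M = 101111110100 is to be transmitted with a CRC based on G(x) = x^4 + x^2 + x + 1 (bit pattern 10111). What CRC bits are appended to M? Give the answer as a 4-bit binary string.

0101

Append 4 zeros: 1011111101000000. Divide by 10111 (XOR where the leading bit is 1):
  pos 0: 10111 XOR 10111 = 00000
  pos 5: 11101 XOR 10111 = 01010
  pos 6: 10100 XOR 10111 = 00011
  pos 9: 11000 XOR 10111 = 01111
  pos 10: 11110 XOR 10111 = 01001
  pos 11: 10010 XOR 10111 = 00101
Remainder (last 4 bits) = 0101. This is the CRC / FCS.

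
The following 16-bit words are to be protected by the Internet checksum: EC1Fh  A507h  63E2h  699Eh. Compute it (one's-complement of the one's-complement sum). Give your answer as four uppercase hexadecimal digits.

One's-complement addition (fold any carry out of bit 15 back into bit 0):
  0xEC1F + 0xA507 = 0x19126 → wrap carry → 0x9127
  0x9127 + 0x63E2 = 0x0F509
  0xF509 + 0x699E = 0x15EA7 → wrap carry → 0x5EA8
One's-complement sum = 0x5EA8.
Checksum = ~0x5EA8 & 0xFFFF = 0xA157.

A157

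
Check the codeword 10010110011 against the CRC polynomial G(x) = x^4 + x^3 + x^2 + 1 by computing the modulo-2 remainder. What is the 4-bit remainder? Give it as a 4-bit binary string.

0000

Modulo-2 division of 10010110011 by 11101:
  pos 0: 10010 XOR 11101 = 01111
  pos 1: 11111 XOR 11101 = 00010
  pos 4: 10100 XOR 11101 = 01001
  pos 5: 10011 XOR 11101 = 01110
  pos 6: 11101 XOR 11101 = 00000
Remainder = 0000 (zero — the frame passes the CRC check).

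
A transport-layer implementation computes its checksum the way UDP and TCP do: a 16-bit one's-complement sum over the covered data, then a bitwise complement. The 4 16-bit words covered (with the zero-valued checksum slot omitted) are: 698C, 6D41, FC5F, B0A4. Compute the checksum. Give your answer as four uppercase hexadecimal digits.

7C2D

One's-complement addition (fold any carry out of bit 15 back into bit 0):
  0x698C + 0x6D41 = 0x0D6CD
  0xD6CD + 0xFC5F = 0x1D32C → wrap carry → 0xD32D
  0xD32D + 0xB0A4 = 0x183D1 → wrap carry → 0x83D2
One's-complement sum = 0x83D2.
Checksum = ~0x83D2 & 0xFFFF = 0x7C2D.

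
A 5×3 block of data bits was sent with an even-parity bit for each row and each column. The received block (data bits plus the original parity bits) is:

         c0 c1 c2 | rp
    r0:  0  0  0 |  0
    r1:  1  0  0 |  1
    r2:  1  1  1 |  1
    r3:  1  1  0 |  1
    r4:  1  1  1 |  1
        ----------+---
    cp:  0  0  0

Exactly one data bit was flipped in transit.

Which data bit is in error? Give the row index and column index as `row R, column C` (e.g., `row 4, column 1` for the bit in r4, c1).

row 3, column 1

Recompute each row's even parity and compare to rp:
  r0: data parity 0, sent rp 0 → ok
  r1: data parity 1, sent rp 1 → ok
  r2: data parity 1, sent rp 1 → ok
  r3: data parity 0, sent rp 1 → mismatch
  r4: data parity 1, sent rp 1 → ok
Recompute each column's even parity and compare to cp:
  c0: data parity 0, sent cp 0 → ok
  c1: data parity 1, sent cp 0 → mismatch
  c2: data parity 0, sent cp 0 → ok
Exactly one row (r3) and one column (c1) fail → the flipped bit is at their intersection.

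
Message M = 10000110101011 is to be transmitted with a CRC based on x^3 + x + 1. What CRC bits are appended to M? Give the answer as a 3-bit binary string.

011

Append 3 zeros: 10000110101011000. Divide by 1011 (XOR where the leading bit is 1):
  pos 0: 1000 XOR 1011 = 0011
  pos 2: 1101 XOR 1011 = 0110
  pos 3: 1101 XOR 1011 = 0110
  pos 4: 1100 XOR 1011 = 0111
  pos 5: 1111 XOR 1011 = 0100
  pos 6: 1000 XOR 1011 = 0011
  pos 8: 1110 XOR 1011 = 0101
  pos 9: 1011 XOR 1011 = 0000
  pos 13: 1000 XOR 1011 = 0011
Remainder (last 3 bits) = 011. This is the CRC / FCS.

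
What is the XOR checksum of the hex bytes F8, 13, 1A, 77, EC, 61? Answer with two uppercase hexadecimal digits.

XOR the bytes together:
  start with 0xF8
  0xF8 ⊕ 0x13 = 0xEB
  0xEB ⊕ 0x1A = 0xF1
  0xF1 ⊕ 0x77 = 0x86
  0x86 ⊕ 0xEC = 0x6A
  0x6A ⊕ 0x61 = 0x0B

0B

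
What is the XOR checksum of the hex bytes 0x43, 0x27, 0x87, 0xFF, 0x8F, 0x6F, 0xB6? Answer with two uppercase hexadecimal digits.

XOR the bytes together:
  start with 0x43
  0x43 ⊕ 0x27 = 0x64
  0x64 ⊕ 0x87 = 0xE3
  0xE3 ⊕ 0xFF = 0x1C
  0x1C ⊕ 0x8F = 0x93
  0x93 ⊕ 0x6F = 0xFC
  0xFC ⊕ 0xB6 = 0x4A

4A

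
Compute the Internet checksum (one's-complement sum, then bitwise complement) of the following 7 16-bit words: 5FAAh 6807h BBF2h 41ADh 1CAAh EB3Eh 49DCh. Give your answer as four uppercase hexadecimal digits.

E8E8

One's-complement addition (fold any carry out of bit 15 back into bit 0):
  0x5FAA + 0x6807 = 0x0C7B1
  0xC7B1 + 0xBBF2 = 0x183A3 → wrap carry → 0x83A4
  0x83A4 + 0x41AD = 0x0C551
  0xC551 + 0x1CAA = 0x0E1FB
  0xE1FB + 0xEB3E = 0x1CD39 → wrap carry → 0xCD3A
  0xCD3A + 0x49DC = 0x11716 → wrap carry → 0x1717
One's-complement sum = 0x1717.
Checksum = ~0x1717 & 0xFFFF = 0xE8E8.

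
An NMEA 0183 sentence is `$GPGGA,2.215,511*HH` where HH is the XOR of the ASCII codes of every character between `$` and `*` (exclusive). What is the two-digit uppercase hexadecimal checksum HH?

XOR the ASCII codes of the payload characters:
  'G' = 0x47 → acc = 0x47
  'P' = 0x50 → acc = 0x17
  'G' = 0x47 → acc = 0x50
  'G' = 0x47 → acc = 0x17
  'A' = 0x41 → acc = 0x56
  ',' = 0x2C → acc = 0x7A
  '2' = 0x32 → acc = 0x48
  '.' = 0x2E → acc = 0x66
  '2' = 0x32 → acc = 0x54
  '1' = 0x31 → acc = 0x65
  '5' = 0x35 → acc = 0x50
  ',' = 0x2C → acc = 0x7C
  '5' = 0x35 → acc = 0x49
  '1' = 0x31 → acc = 0x78
  '1' = 0x31 → acc = 0x49
Checksum = 0x49.

49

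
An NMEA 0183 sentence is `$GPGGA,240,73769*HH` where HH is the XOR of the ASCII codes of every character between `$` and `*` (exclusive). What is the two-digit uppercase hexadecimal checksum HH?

5C

XOR the ASCII codes of the payload characters:
  'G' = 0x47 → acc = 0x47
  'P' = 0x50 → acc = 0x17
  'G' = 0x47 → acc = 0x50
  'G' = 0x47 → acc = 0x17
  'A' = 0x41 → acc = 0x56
  ',' = 0x2C → acc = 0x7A
  '2' = 0x32 → acc = 0x48
  '4' = 0x34 → acc = 0x7C
  '0' = 0x30 → acc = 0x4C
  ',' = 0x2C → acc = 0x60
  '7' = 0x37 → acc = 0x57
  '3' = 0x33 → acc = 0x64
  '7' = 0x37 → acc = 0x53
  '6' = 0x36 → acc = 0x65
  '9' = 0x39 → acc = 0x5C
Checksum = 0x5C.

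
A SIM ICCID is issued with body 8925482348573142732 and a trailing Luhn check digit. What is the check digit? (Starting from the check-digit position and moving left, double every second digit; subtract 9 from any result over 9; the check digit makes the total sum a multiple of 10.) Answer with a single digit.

Partial digits right→left: 2 3 7 2 4 1 3 7 5 8 4 3 2 8 4 5 2 9 8
Double every second digit counting from the check-digit position (so the 1st, 3rd, 5th, ... of the partial from the right).
  doubled (with −9 where >9): 4 5 8 6 1 8 4 8 4 7 → sum 55
  kept as-is: 3 2 1 7 8 3 8 5 9 → sum 46
Total = 55 + 46 = 101.
Check digit = (10 − (101 mod 10)) mod 10 = 9.

9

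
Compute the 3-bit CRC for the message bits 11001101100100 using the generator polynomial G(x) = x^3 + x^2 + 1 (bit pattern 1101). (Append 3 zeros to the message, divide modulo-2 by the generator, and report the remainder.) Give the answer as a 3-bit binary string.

Append 3 zeros: 11001101100100000. Divide by 1101 (XOR where the leading bit is 1):
  pos 0: 1100 XOR 1101 = 0001
  pos 3: 1110 XOR 1101 = 0011
  pos 5: 1111 XOR 1101 = 0010
  pos 7: 1000 XOR 1101 = 0101
  pos 8: 1011 XOR 1101 = 0110
  pos 9: 1100 XOR 1101 = 0001
  pos 12: 1000 XOR 1101 = 0101
  pos 13: 1010 XOR 1101 = 0111
Remainder (last 3 bits) = 111. This is the CRC / FCS.

111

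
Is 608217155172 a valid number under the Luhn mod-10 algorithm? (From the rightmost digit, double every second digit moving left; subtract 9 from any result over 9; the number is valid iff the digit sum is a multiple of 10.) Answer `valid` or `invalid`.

invalid

From the right, keep odd positions and double even positions (subtract 9 from any doubled value over 9):
  doubled (positions 2,4,...): 5 1 2 2 7 3 → sum 20
  kept (positions 1,3,...): 2 1 5 7 2 0 → sum 17
Total = 37.
37 mod 10 = 7, so the number is invalid.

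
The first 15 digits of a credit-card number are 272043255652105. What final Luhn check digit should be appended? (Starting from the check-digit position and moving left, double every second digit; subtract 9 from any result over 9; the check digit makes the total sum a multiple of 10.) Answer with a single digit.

Partial digits right→left: 5 0 1 2 5 6 5 5 2 3 4 0 2 7 2
Double every second digit counting from the check-digit position (so the 1st, 3rd, 5th, ... of the partial from the right).
  doubled (with −9 where >9): 1 2 1 1 4 8 4 4 → sum 25
  kept as-is: 0 2 6 5 3 0 7 → sum 23
Total = 25 + 23 = 48.
Check digit = (10 − (48 mod 10)) mod 10 = 2.

2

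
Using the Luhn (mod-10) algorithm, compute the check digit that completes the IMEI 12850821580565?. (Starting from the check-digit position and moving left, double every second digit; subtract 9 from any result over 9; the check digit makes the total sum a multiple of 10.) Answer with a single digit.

Partial digits right→left: 5 6 5 0 8 5 1 2 8 0 5 8 2 1
Double every second digit counting from the check-digit position (so the 1st, 3rd, 5th, ... of the partial from the right).
  doubled (with −9 where >9): 1 1 7 2 7 1 4 → sum 23
  kept as-is: 6 0 5 2 0 8 1 → sum 22
Total = 23 + 22 = 45.
Check digit = (10 − (45 mod 10)) mod 10 = 5.

5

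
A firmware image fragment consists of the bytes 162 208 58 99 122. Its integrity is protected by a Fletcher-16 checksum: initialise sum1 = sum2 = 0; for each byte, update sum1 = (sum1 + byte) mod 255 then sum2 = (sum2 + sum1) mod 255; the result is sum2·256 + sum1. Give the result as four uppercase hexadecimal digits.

608B

Running sums (mod 255):
  after byte 0 (162): sum1=162, sum2=162
  after byte 1 (208): sum1=115, sum2=22
  after byte 2 (58): sum1=173, sum2=195
  after byte 3 (99): sum1=17, sum2=212
  after byte 4 (122): sum1=139, sum2=96
Checksum = sum2·256 + sum1 = 96·256 + 139 = 24715 = 0x608B.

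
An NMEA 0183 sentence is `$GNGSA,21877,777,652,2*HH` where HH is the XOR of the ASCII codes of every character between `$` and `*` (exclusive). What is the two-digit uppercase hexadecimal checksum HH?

53

XOR the ASCII codes of the payload characters:
  'G' = 0x47 → acc = 0x47
  'N' = 0x4E → acc = 0x09
  'G' = 0x47 → acc = 0x4E
  'S' = 0x53 → acc = 0x1D
  'A' = 0x41 → acc = 0x5C
  ',' = 0x2C → acc = 0x70
  '2' = 0x32 → acc = 0x42
  '1' = 0x31 → acc = 0x73
  '8' = 0x38 → acc = 0x4B
  '7' = 0x37 → acc = 0x7C
  '7' = 0x37 → acc = 0x4B
  ',' = 0x2C → acc = 0x67
  '7' = 0x37 → acc = 0x50
  '7' = 0x37 → acc = 0x67
  '7' = 0x37 → acc = 0x50
  ',' = 0x2C → acc = 0x7C
  '6' = 0x36 → acc = 0x4A
  '5' = 0x35 → acc = 0x7F
  '2' = 0x32 → acc = 0x4D
  ',' = 0x2C → acc = 0x61
  '2' = 0x32 → acc = 0x53
Checksum = 0x53.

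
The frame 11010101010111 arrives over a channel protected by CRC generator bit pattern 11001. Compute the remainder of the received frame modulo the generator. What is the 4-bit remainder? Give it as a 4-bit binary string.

Modulo-2 division of 11010101010111 by 11001:
  pos 0: 11010 XOR 11001 = 00011
  pos 3: 11101 XOR 11001 = 00100
  pos 5: 10001 XOR 11001 = 01000
  pos 6: 10000 XOR 11001 = 01001
  pos 7: 10011 XOR 11001 = 01010
  pos 8: 10101 XOR 11001 = 01100
  pos 9: 11001 XOR 11001 = 00000
Remainder = 0000 (zero — the frame passes the CRC check).

0000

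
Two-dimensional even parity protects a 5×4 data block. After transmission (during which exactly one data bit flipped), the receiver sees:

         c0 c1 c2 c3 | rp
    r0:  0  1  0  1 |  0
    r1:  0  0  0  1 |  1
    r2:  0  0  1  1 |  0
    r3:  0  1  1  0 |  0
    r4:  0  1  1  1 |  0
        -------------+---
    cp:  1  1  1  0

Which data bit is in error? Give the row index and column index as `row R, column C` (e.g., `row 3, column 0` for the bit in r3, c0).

row 4, column 0

Recompute each row's even parity and compare to rp:
  r0: data parity 0, sent rp 0 → ok
  r1: data parity 1, sent rp 1 → ok
  r2: data parity 0, sent rp 0 → ok
  r3: data parity 0, sent rp 0 → ok
  r4: data parity 1, sent rp 0 → mismatch
Recompute each column's even parity and compare to cp:
  c0: data parity 0, sent cp 1 → mismatch
  c1: data parity 1, sent cp 1 → ok
  c2: data parity 1, sent cp 1 → ok
  c3: data parity 0, sent cp 0 → ok
Exactly one row (r4) and one column (c0) fail → the flipped bit is at their intersection.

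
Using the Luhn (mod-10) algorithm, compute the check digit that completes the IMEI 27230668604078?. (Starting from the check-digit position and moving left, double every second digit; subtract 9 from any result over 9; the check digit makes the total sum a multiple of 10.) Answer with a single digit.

Partial digits right→left: 8 7 0 4 0 6 8 6 6 0 3 2 7 2
Double every second digit counting from the check-digit position (so the 1st, 3rd, 5th, ... of the partial from the right).
  doubled (with −9 where >9): 7 0 0 7 3 6 5 → sum 28
  kept as-is: 7 4 6 6 0 2 2 → sum 27
Total = 28 + 27 = 55.
Check digit = (10 − (55 mod 10)) mod 10 = 5.

5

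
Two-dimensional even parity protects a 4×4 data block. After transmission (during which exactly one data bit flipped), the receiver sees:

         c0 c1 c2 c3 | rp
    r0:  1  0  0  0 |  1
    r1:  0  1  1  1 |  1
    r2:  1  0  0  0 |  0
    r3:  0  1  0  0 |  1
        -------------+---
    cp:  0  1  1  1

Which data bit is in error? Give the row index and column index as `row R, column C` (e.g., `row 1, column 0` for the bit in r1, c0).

row 2, column 1

Recompute each row's even parity and compare to rp:
  r0: data parity 1, sent rp 1 → ok
  r1: data parity 1, sent rp 1 → ok
  r2: data parity 1, sent rp 0 → mismatch
  r3: data parity 1, sent rp 1 → ok
Recompute each column's even parity and compare to cp:
  c0: data parity 0, sent cp 0 → ok
  c1: data parity 0, sent cp 1 → mismatch
  c2: data parity 1, sent cp 1 → ok
  c3: data parity 1, sent cp 1 → ok
Exactly one row (r2) and one column (c1) fail → the flipped bit is at their intersection.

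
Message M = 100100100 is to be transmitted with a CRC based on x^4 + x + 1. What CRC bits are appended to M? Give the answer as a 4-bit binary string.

1001

Append 4 zeros: 1001001000000. Divide by 10011 (XOR where the leading bit is 1):
  pos 0: 10010 XOR 10011 = 00001
  pos 4: 10100 XOR 10011 = 00111
  pos 6: 11100 XOR 10011 = 01111
  pos 7: 11110 XOR 10011 = 01101
  pos 8: 11010 XOR 10011 = 01001
Remainder (last 4 bits) = 1001. This is the CRC / FCS.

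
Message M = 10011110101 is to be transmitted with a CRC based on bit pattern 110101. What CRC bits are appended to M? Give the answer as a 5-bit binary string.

Append 5 zeros: 1001111010100000. Divide by 110101 (XOR where the leading bit is 1):
  pos 0: 100111 XOR 110101 = 010010
  pos 1: 100101 XOR 110101 = 010000
  pos 2: 100000 XOR 110101 = 010101
  pos 3: 101011 XOR 110101 = 011110
  pos 4: 111100 XOR 110101 = 001001
  pos 6: 100110 XOR 110101 = 010011
  pos 7: 100110 XOR 110101 = 010011
  pos 8: 100110 XOR 110101 = 010011
  pos 9: 100110 XOR 110101 = 010011
  pos 10: 100110 XOR 110101 = 010011
Remainder (last 5 bits) = 10011. This is the CRC / FCS.

10011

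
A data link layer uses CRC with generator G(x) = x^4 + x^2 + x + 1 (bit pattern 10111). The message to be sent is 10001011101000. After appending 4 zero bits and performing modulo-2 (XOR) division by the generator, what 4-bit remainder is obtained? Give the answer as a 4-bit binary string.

1001

Append 4 zeros: 100010111010000000. Divide by 10111 (XOR where the leading bit is 1):
  pos 0: 10001 XOR 10111 = 00110
  pos 2: 11001 XOR 10111 = 01110
  pos 3: 11101 XOR 10111 = 01010
  pos 4: 10101 XOR 10111 = 00010
  pos 7: 10010 XOR 10111 = 00101
  pos 9: 10100 XOR 10111 = 00011
  pos 12: 11000 XOR 10111 = 01111
  pos 13: 11110 XOR 10111 = 01001
Remainder (last 4 bits) = 1001. This is the CRC / FCS.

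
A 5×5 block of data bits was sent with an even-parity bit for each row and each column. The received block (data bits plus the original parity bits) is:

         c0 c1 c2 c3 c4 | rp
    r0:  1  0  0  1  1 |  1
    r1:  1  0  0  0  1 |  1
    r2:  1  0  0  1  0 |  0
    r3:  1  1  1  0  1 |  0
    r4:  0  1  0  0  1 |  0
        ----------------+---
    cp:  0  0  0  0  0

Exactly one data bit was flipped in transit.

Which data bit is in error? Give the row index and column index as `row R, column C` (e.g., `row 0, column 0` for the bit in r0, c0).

Recompute each row's even parity and compare to rp:
  r0: data parity 1, sent rp 1 → ok
  r1: data parity 0, sent rp 1 → mismatch
  r2: data parity 0, sent rp 0 → ok
  r3: data parity 0, sent rp 0 → ok
  r4: data parity 0, sent rp 0 → ok
Recompute each column's even parity and compare to cp:
  c0: data parity 0, sent cp 0 → ok
  c1: data parity 0, sent cp 0 → ok
  c2: data parity 1, sent cp 0 → mismatch
  c3: data parity 0, sent cp 0 → ok
  c4: data parity 0, sent cp 0 → ok
Exactly one row (r1) and one column (c2) fail → the flipped bit is at their intersection.

row 1, column 2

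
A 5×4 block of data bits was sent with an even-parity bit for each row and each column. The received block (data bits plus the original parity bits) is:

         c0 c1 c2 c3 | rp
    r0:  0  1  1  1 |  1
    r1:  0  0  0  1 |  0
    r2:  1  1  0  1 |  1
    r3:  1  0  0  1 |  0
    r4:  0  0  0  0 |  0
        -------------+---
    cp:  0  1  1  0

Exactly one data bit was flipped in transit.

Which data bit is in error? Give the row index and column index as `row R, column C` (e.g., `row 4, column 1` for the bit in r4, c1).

row 1, column 1

Recompute each row's even parity and compare to rp:
  r0: data parity 1, sent rp 1 → ok
  r1: data parity 1, sent rp 0 → mismatch
  r2: data parity 1, sent rp 1 → ok
  r3: data parity 0, sent rp 0 → ok
  r4: data parity 0, sent rp 0 → ok
Recompute each column's even parity and compare to cp:
  c0: data parity 0, sent cp 0 → ok
  c1: data parity 0, sent cp 1 → mismatch
  c2: data parity 1, sent cp 1 → ok
  c3: data parity 0, sent cp 0 → ok
Exactly one row (r1) and one column (c1) fail → the flipped bit is at their intersection.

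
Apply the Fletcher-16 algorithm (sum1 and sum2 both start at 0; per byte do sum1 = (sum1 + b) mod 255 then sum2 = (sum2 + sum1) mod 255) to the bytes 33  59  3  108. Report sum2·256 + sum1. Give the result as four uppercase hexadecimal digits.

Running sums (mod 255):
  after byte 0 (33): sum1=33, sum2=33
  after byte 1 (59): sum1=92, sum2=125
  after byte 2 (3): sum1=95, sum2=220
  after byte 3 (108): sum1=203, sum2=168
Checksum = sum2·256 + sum1 = 168·256 + 203 = 43211 = 0xA8CB.

A8CB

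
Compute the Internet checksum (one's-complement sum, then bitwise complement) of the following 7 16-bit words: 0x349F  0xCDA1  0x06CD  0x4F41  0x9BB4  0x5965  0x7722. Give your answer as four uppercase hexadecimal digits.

3B74

One's-complement addition (fold any carry out of bit 15 back into bit 0):
  0x349F + 0xCDA1 = 0x10240 → wrap carry → 0x0241
  0x0241 + 0x06CD = 0x0090E
  0x090E + 0x4F41 = 0x0584F
  0x584F + 0x9BB4 = 0x0F403
  0xF403 + 0x5965 = 0x14D68 → wrap carry → 0x4D69
  0x4D69 + 0x7722 = 0x0C48B
One's-complement sum = 0xC48B.
Checksum = ~0xC48B & 0xFFFF = 0x3B74.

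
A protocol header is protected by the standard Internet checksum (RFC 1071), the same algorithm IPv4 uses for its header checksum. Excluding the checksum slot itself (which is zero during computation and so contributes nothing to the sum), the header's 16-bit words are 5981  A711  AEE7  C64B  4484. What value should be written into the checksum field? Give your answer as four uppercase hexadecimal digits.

One's-complement addition (fold any carry out of bit 15 back into bit 0):
  0x5981 + 0xA711 = 0x10092 → wrap carry → 0x0093
  0x0093 + 0xAEE7 = 0x0AF7A
  0xAF7A + 0xC64B = 0x175C5 → wrap carry → 0x75C6
  0x75C6 + 0x4484 = 0x0BA4A
One's-complement sum = 0xBA4A.
Checksum = ~0xBA4A & 0xFFFF = 0x45B5.

45B5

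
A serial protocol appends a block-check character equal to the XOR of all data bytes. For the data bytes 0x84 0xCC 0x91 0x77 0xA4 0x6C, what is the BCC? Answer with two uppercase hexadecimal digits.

XOR the bytes together:
  start with 0x84
  0x84 ⊕ 0xCC = 0x48
  0x48 ⊕ 0x91 = 0xD9
  0xD9 ⊕ 0x77 = 0xAE
  0xAE ⊕ 0xA4 = 0x0A
  0x0A ⊕ 0x6C = 0x66

66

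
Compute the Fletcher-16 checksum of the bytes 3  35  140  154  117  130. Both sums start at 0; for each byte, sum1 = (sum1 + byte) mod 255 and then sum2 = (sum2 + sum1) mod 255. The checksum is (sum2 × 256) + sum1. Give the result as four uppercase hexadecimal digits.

3145

Running sums (mod 255):
  after byte 0 (3): sum1=3, sum2=3
  after byte 1 (35): sum1=38, sum2=41
  after byte 2 (140): sum1=178, sum2=219
  after byte 3 (154): sum1=77, sum2=41
  after byte 4 (117): sum1=194, sum2=235
  after byte 5 (130): sum1=69, sum2=49
Checksum = sum2·256 + sum1 = 49·256 + 69 = 12613 = 0x3145.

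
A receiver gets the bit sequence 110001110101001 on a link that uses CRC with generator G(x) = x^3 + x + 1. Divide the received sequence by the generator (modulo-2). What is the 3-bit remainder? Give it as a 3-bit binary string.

110

Modulo-2 division of 110001110101001 by 1011:
  pos 0: 1100 XOR 1011 = 0111
  pos 1: 1110 XOR 1011 = 0101
  pos 2: 1011 XOR 1011 = 0000
  pos 6: 1101 XOR 1011 = 0110
  pos 7: 1100 XOR 1011 = 0111
  pos 8: 1111 XOR 1011 = 0100
  pos 9: 1000 XOR 1011 = 0011
  pos 11: 1101 XOR 1011 = 0110
Remainder = 110 (nonzero — an error is detected).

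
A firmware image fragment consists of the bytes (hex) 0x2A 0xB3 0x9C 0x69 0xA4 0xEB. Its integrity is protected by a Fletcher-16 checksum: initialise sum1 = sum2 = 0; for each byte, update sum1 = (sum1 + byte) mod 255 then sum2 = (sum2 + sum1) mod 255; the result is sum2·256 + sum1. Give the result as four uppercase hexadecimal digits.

Running sums (mod 255):
  after byte 0 (0x2A): sum1=42, sum2=42
  after byte 1 (0xB3): sum1=221, sum2=8
  after byte 2 (0x9C): sum1=122, sum2=130
  after byte 3 (0x69): sum1=227, sum2=102
  after byte 4 (0xA4): sum1=136, sum2=238
  after byte 5 (0xEB): sum1=116, sum2=99
Checksum = sum2·256 + sum1 = 99·256 + 116 = 25460 = 0x6374.

6374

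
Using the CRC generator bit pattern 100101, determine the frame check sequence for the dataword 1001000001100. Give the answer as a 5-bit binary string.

10111

Append 5 zeros: 100100000110000000. Divide by 100101 (XOR where the leading bit is 1):
  pos 0: 100100 XOR 100101 = 000001
  pos 5: 100011 XOR 100101 = 000110
  pos 8: 110000 XOR 100101 = 010101
  pos 9: 101010 XOR 100101 = 001111
  pos 11: 111100 XOR 100101 = 011001
  pos 12: 110010 XOR 100101 = 010111
Remainder (last 5 bits) = 10111. This is the CRC / FCS.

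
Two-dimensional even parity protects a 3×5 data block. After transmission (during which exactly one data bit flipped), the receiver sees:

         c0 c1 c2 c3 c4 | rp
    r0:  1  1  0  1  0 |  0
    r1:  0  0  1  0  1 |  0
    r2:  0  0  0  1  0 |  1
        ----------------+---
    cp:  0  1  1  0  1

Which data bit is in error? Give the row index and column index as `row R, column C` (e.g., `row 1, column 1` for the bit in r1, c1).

row 0, column 0

Recompute each row's even parity and compare to rp:
  r0: data parity 1, sent rp 0 → mismatch
  r1: data parity 0, sent rp 0 → ok
  r2: data parity 1, sent rp 1 → ok
Recompute each column's even parity and compare to cp:
  c0: data parity 1, sent cp 0 → mismatch
  c1: data parity 1, sent cp 1 → ok
  c2: data parity 1, sent cp 1 → ok
  c3: data parity 0, sent cp 0 → ok
  c4: data parity 1, sent cp 1 → ok
Exactly one row (r0) and one column (c0) fail → the flipped bit is at their intersection.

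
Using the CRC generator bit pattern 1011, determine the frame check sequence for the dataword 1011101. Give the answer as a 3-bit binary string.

Append 3 zeros: 1011101000. Divide by 1011 (XOR where the leading bit is 1):
  pos 0: 1011 XOR 1011 = 0000
  pos 4: 1010 XOR 1011 = 0001
Remainder (last 3 bits) = 100. This is the CRC / FCS.

100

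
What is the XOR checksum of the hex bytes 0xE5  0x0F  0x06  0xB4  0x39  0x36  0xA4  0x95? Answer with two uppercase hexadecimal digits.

66

XOR the bytes together:
  start with 0xE5
  0xE5 ⊕ 0x0F = 0xEA
  0xEA ⊕ 0x06 = 0xEC
  0xEC ⊕ 0xB4 = 0x58
  0x58 ⊕ 0x39 = 0x61
  0x61 ⊕ 0x36 = 0x57
  0x57 ⊕ 0xA4 = 0xF3
  0xF3 ⊕ 0x95 = 0x66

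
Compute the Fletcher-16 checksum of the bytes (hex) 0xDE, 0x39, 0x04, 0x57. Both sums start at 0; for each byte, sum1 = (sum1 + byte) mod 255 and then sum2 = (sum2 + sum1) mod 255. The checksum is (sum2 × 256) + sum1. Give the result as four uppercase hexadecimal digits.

Running sums (mod 255):
  after byte 0 (0xDE): sum1=222, sum2=222
  after byte 1 (0x39): sum1=24, sum2=246
  after byte 2 (0x04): sum1=28, sum2=19
  after byte 3 (0x57): sum1=115, sum2=134
Checksum = sum2·256 + sum1 = 134·256 + 115 = 34419 = 0x8673.

8673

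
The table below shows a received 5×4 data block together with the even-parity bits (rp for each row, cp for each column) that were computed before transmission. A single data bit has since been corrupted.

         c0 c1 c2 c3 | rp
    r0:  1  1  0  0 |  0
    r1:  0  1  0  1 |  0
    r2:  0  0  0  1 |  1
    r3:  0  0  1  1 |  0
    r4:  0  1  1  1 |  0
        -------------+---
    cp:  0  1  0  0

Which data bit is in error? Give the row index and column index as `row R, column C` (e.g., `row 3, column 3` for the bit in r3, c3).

row 4, column 0

Recompute each row's even parity and compare to rp:
  r0: data parity 0, sent rp 0 → ok
  r1: data parity 0, sent rp 0 → ok
  r2: data parity 1, sent rp 1 → ok
  r3: data parity 0, sent rp 0 → ok
  r4: data parity 1, sent rp 0 → mismatch
Recompute each column's even parity and compare to cp:
  c0: data parity 1, sent cp 0 → mismatch
  c1: data parity 1, sent cp 1 → ok
  c2: data parity 0, sent cp 0 → ok
  c3: data parity 0, sent cp 0 → ok
Exactly one row (r4) and one column (c0) fail → the flipped bit is at their intersection.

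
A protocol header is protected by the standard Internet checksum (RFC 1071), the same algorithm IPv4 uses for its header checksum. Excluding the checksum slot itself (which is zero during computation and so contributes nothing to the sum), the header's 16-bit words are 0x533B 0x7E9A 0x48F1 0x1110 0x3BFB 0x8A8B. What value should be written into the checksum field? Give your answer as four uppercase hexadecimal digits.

One's-complement addition (fold any carry out of bit 15 back into bit 0):
  0x533B + 0x7E9A = 0x0D1D5
  0xD1D5 + 0x48F1 = 0x11AC6 → wrap carry → 0x1AC7
  0x1AC7 + 0x1110 = 0x02BD7
  0x2BD7 + 0x3BFB = 0x067D2
  0x67D2 + 0x8A8B = 0x0F25D
One's-complement sum = 0xF25D.
Checksum = ~0xF25D & 0xFFFF = 0x0DA2.

0DA2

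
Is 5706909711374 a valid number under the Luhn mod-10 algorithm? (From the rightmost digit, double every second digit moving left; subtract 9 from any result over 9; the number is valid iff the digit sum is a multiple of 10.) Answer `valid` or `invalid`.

invalid

From the right, keep odd positions and double even positions (subtract 9 from any doubled value over 9):
  doubled (positions 2,4,...): 5 2 5 0 3 5 → sum 20
  kept (positions 1,3,...): 4 3 1 9 9 0 5 → sum 31
Total = 51.
51 mod 10 = 1, so the number is invalid.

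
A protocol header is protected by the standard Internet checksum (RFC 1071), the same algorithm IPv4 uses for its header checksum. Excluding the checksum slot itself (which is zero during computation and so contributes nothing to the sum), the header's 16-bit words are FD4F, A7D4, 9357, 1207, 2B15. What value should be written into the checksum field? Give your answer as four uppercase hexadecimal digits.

One's-complement addition (fold any carry out of bit 15 back into bit 0):
  0xFD4F + 0xA7D4 = 0x1A523 → wrap carry → 0xA524
  0xA524 + 0x9357 = 0x1387B → wrap carry → 0x387C
  0x387C + 0x1207 = 0x04A83
  0x4A83 + 0x2B15 = 0x07598
One's-complement sum = 0x7598.
Checksum = ~0x7598 & 0xFFFF = 0x8A67.

8A67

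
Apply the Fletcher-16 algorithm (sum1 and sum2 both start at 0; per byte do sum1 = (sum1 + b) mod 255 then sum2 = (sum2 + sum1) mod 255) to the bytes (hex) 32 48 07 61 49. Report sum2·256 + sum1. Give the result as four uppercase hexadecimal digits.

Running sums (mod 255):
  after byte 0 (32): sum1=50, sum2=50
  after byte 1 (48): sum1=122, sum2=172
  after byte 2 (07): sum1=129, sum2=46
  after byte 3 (61): sum1=226, sum2=17
  after byte 4 (49): sum1=44, sum2=61
Checksum = sum2·256 + sum1 = 61·256 + 44 = 15660 = 0x3D2C.

3D2C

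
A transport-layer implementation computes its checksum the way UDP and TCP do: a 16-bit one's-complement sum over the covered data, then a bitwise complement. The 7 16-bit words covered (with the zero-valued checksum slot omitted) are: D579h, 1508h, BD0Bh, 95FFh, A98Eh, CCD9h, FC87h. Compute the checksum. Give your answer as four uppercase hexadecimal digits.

4F82

One's-complement addition (fold any carry out of bit 15 back into bit 0):
  0xD579 + 0x1508 = 0x0EA81
  0xEA81 + 0xBD0B = 0x1A78C → wrap carry → 0xA78D
  0xA78D + 0x95FF = 0x13D8C → wrap carry → 0x3D8D
  0x3D8D + 0xA98E = 0x0E71B
  0xE71B + 0xCCD9 = 0x1B3F4 → wrap carry → 0xB3F5
  0xB3F5 + 0xFC87 = 0x1B07C → wrap carry → 0xB07D
One's-complement sum = 0xB07D.
Checksum = ~0xB07D & 0xFFFF = 0x4F82.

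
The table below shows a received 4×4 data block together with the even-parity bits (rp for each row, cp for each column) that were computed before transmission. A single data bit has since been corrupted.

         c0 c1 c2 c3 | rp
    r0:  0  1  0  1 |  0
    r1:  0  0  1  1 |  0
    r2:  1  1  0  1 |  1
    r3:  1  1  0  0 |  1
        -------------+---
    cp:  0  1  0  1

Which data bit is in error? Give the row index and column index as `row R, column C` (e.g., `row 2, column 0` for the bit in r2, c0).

row 3, column 2

Recompute each row's even parity and compare to rp:
  r0: data parity 0, sent rp 0 → ok
  r1: data parity 0, sent rp 0 → ok
  r2: data parity 1, sent rp 1 → ok
  r3: data parity 0, sent rp 1 → mismatch
Recompute each column's even parity and compare to cp:
  c0: data parity 0, sent cp 0 → ok
  c1: data parity 1, sent cp 1 → ok
  c2: data parity 1, sent cp 0 → mismatch
  c3: data parity 1, sent cp 1 → ok
Exactly one row (r3) and one column (c2) fail → the flipped bit is at their intersection.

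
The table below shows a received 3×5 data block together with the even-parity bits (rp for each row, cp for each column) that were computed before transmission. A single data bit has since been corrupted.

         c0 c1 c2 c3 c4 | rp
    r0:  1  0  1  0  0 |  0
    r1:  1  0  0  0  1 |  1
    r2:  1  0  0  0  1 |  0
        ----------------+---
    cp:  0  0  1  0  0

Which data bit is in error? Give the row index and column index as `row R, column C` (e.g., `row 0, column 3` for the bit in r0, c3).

row 1, column 0

Recompute each row's even parity and compare to rp:
  r0: data parity 0, sent rp 0 → ok
  r1: data parity 0, sent rp 1 → mismatch
  r2: data parity 0, sent rp 0 → ok
Recompute each column's even parity and compare to cp:
  c0: data parity 1, sent cp 0 → mismatch
  c1: data parity 0, sent cp 0 → ok
  c2: data parity 1, sent cp 1 → ok
  c3: data parity 0, sent cp 0 → ok
  c4: data parity 0, sent cp 0 → ok
Exactly one row (r1) and one column (c0) fail → the flipped bit is at their intersection.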